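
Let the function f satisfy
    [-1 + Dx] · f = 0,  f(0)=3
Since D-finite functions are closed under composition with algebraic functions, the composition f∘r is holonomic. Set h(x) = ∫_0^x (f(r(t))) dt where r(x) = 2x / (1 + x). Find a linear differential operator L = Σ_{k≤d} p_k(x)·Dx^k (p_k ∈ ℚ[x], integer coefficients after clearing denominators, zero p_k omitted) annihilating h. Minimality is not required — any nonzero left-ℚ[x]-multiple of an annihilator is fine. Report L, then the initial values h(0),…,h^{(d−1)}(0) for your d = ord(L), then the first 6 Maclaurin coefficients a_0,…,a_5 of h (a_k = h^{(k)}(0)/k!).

f: a_k = 3, 3, 3/2, 1/2, 1/8, 1/40, …
Change of var in L_f (x↦r) gives L₀.
Integrate: L := L₀·Dx.
L = -2·Dx + (1 + 2·x + x^2)·Dx^2  (order 2).
h: a_k = 0, 3, 3, 0, -1/2, 2/5, …
ICs: h(0) = 0, h′(0) = 3.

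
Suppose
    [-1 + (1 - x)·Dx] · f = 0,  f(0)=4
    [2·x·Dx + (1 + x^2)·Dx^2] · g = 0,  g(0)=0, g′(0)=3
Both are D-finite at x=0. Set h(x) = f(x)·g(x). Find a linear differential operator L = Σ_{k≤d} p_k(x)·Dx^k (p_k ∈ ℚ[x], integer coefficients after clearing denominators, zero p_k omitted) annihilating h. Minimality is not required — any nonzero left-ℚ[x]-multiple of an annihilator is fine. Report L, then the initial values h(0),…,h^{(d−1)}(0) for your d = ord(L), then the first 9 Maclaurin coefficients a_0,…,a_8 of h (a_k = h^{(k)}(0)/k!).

L = 2·x + (2 - 2·x + 4·x^2)·Dx + (-1 + x - x^2 + x^3)·Dx^2  (order 2).
h: a_k = 0, 12, 12, 8, 8, 52/5, 52/5, 304/35, 304/35, …
ICs: h(0) = 0, h′(0) = 12.

f: a_k = 4, 4, 4, 4, 4, 4, 4, 4, 4, …
g: a_k = 0, 3, 0, -1, 0, 3/5, 0, -3/7, 0, …
h₀=f·g: eliminate ⇒ L₀, order ≤ 1·2.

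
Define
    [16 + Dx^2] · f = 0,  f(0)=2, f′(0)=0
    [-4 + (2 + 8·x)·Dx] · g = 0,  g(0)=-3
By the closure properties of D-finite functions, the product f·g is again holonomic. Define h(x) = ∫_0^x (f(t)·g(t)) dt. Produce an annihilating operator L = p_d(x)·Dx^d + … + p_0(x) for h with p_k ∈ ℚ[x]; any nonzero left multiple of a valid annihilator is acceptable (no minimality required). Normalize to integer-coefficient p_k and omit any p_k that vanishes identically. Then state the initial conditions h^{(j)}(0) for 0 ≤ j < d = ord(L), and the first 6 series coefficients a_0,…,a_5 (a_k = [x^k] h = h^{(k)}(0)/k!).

L = (28 + 128·x + 256·x^2)·Dx + (-4 - 16·x)·Dx^2 + (1 + 8·x + 16·x^2)·Dx^3  (order 3).
h: a_k = 0, -6, -6, 20, 18, -20, …
ICs: h(0) = 0, h′(0) = -6, h′′(0) = -12.

f: a_k = 2, 0, -16, 0, 64/3, 0, …
g: a_k = -3, -6, 6, -12, 30, -84, …
L₀ := L_f ⊗_s L_g (sym. prod.), ord ≤ 2.
Integrate: L := L₀·Dx.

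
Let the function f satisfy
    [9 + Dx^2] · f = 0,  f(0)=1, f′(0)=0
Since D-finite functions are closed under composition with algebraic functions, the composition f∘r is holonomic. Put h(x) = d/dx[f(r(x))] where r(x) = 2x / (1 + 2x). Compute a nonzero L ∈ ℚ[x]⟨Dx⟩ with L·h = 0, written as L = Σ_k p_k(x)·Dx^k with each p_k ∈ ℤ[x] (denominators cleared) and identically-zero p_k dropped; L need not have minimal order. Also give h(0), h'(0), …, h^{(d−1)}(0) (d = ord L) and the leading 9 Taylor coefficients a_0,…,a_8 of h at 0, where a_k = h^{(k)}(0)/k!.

L = (60 + 96·x + 96·x^2) + (12 + 72·x + 144·x^2 + 96·x^3)·Dx + (1 + 8·x + 24·x^2 + 32·x^3 + 16·x^4)·Dx^2  (order 2).
h: a_k = 0, -36, 216, -648, 720, 19656/5, -154224/5, 4696848/35, -15741216/35, …
ICs: h(0) = 0, h′(0) = -36.

f: a_k = 1, 0, -9/2, 0, 27/8, 0, -81/80, 0, 729/4480, …
Substitute x→r, Dx→(1/r')Dx; clear ⇒ L₀.
Derive L from L₀ (diff closure).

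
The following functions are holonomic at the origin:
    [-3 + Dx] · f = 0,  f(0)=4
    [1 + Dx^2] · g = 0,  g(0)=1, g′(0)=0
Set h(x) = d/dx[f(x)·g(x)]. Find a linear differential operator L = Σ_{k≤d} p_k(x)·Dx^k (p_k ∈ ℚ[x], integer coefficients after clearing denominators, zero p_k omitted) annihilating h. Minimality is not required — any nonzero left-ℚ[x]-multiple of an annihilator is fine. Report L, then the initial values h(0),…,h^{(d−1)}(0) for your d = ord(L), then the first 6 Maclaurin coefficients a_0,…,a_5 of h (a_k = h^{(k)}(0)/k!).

L = 10 - 6·Dx + Dx^2  (order 2).
h: a_k = 12, 32, 36, 56/3, -2, -176/15, …
ICs: h(0) = 12, h′(0) = 32.

f: a_k = 4, 12, 18, 18, 27/2, 81/10, …
g: a_k = 1, 0, -1/2, 0, 1/24, 0, …
h₀=f·g: eliminate ⇒ L₀, order ≤ 1·2.
Derive L from L₀ (diff closure).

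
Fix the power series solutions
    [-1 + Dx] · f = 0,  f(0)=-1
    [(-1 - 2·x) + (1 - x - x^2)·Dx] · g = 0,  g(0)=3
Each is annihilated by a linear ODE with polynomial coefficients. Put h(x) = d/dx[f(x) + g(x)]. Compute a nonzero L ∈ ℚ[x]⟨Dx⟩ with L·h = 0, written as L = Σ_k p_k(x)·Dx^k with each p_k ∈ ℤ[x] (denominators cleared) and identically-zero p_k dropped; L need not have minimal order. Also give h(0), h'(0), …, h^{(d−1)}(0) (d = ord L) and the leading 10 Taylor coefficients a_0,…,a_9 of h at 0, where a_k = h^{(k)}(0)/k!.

L = (14 + 46·x + 40·x^2 + 36·x^3 + 6·x^4) + (-17 - 48·x - 41·x^2 - 24·x^3 + 5·x^4 + 2·x^5)·Dx + (3 + 2·x + x^2 - 12·x^3 - 11·x^4 - 2·x^5)·Dx^2  (order 2).
h: a_k = 2, 11, 53/2, 359/6, 2879/24, 28079/120, 317519/720, 4112639/5040, 59875199/40320, 968889599/362880, …
ICs: h(0) = 2, h′(0) = 11.

f: a_k = -1, -1, -1/2, -1/6, -1/24, -1/120, -1/720, -1/5040, -1/40320, -1/362880, …
g: a_k = 3, 3, 6, 9, 15, 24, 39, 63, 102, 165, …
f+g: L₀ = lclm(L_f,L_g), ord ≤ 1+1.
h₀' ⇒ L via d/dx closure of L₀.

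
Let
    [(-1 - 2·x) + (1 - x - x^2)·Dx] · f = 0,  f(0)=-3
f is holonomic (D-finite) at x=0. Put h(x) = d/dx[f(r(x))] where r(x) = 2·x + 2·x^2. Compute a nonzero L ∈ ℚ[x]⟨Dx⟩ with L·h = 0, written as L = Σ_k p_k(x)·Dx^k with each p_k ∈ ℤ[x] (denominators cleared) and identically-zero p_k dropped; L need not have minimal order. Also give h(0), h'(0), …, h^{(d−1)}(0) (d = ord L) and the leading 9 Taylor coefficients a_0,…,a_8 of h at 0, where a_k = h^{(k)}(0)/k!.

L = (10 + 20·x + 60·x^2 + 80·x^3 + 40·x^4) + (-1 + 10·x^2 + 20·x^3 + 20·x^4 + 8·x^5)·Dx  (order 1).
h: a_k = -6, -60, -360, -1920, -9720, -47088, -221760, -1023360, -4648320, …
ICs: h(0) = -6.

f: a_k = -3, -3, -6, -9, -15, -24, -39, -63, -102, …
Substitute x→r, Dx→(1/r')Dx; clear ⇒ L₀.
h₀' ⇒ L via d/dx closure of L₀.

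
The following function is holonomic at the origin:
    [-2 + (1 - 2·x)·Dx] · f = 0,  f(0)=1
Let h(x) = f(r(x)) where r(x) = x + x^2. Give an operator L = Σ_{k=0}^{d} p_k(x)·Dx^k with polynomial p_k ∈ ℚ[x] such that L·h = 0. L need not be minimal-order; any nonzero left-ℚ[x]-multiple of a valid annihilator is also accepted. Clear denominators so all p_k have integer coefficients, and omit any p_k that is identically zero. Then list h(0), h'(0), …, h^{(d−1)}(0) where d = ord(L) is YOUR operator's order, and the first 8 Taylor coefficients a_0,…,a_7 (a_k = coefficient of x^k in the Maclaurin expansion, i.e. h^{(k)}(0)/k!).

L = (2 + 4·x) + (-1 + 2·x + 2·x^2)·Dx  (order 1).
h: a_k = 1, 2, 6, 16, 44, 120, 328, 896, …
ICs: h(0) = 1.

f: a_k = 1, 2, 4, 8, 16, 32, 64, 128, …
f∘r: x↦r, Dx↦Dx/r' in L_f ⇒ L₀.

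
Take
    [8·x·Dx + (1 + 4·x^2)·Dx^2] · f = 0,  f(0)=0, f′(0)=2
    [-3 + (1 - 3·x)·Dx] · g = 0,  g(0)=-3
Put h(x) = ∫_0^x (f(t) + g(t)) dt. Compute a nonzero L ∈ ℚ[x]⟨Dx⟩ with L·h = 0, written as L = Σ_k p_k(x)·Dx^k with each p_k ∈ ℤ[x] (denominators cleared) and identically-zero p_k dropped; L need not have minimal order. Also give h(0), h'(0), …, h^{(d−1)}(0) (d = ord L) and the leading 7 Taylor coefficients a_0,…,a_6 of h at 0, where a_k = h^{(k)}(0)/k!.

L = (24 - 288·x - 288·x^2)·Dx^2 + (-31 + 24·x - 204·x^2 - 288·x^3)·Dx^3 + (3 - 5·x - 20·x^3 - 48·x^4)·Dx^4  (order 4).
h: a_k = 0, -3, -7/2, -9, -251/12, -243/5, -3613/30, …
ICs: h(0) = 0, h′(0) = -3, h′′(0) = -7, h′′′(0) = -54.

f: a_k = 0, 2, 0, -8/3, 0, 32/5, 0, …
g: a_k = -3, -9, -27, -81, -243, -729, -2187, …
Sum ⇒ L₀ = lclm(L_f,L_g) in ℚ(x)⟨Dx⟩.
∫: right-multiply L₀ by Dx.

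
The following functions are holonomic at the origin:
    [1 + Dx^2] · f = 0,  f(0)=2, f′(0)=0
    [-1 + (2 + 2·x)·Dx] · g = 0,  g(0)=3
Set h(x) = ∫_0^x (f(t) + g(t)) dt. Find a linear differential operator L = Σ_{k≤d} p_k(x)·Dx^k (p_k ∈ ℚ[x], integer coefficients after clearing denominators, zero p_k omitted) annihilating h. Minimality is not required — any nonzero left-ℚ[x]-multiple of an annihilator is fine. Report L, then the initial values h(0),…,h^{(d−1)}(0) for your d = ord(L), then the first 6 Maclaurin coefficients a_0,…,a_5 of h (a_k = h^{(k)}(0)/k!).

L = (-7 - 8·x - 4·x^2)·Dx + (6 + 22·x + 24·x^2 + 8·x^3)·Dx^2 + (-7 - 8·x - 4·x^2)·Dx^3 + (6 + 22·x + 24·x^2 + 8·x^3)·Dx^4  (order 4).
h: a_k = 0, 5, 3/4, -11/24, 3/64, -13/1920, …
ICs: h(0) = 0, h′(0) = 5, h′′(0) = 3/2, h′′′(0) = -11/4.

f: a_k = 2, 0, -1, 0, 1/12, 0, …
g: a_k = 3, 3/2, -3/8, 3/16, -15/128, 21/256, …
h₀=f+g: left-lcm gives L₀, ord ≤ 3.
Integrate: L := L₀·Dx.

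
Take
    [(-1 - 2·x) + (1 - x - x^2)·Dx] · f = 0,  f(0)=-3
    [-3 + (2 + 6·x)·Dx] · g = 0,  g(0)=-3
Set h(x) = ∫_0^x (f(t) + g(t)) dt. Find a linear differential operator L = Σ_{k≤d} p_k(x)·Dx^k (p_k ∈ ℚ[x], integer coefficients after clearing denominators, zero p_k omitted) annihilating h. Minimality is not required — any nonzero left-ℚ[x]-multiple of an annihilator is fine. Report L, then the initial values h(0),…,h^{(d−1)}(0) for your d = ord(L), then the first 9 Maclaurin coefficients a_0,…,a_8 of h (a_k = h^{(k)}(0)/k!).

L = (-33 - 117·x - 117·x^2 - 90·x^3)·Dx + (25 + 102·x + 303·x^2 + 378·x^3 + 225·x^4)·Dx^2 + (2 - 22·x - 90·x^2 + 38·x^3 + 198·x^4 + 90·x^5)·Dx^3  (order 3).
h: a_k = 0, -6, -15/4, -7/8, -225/64, -141/128, -3749/512, 5991/7168, -345537/16384, …
ICs: h(0) = 0, h′(0) = -6, h′′(0) = -15/2.

f: a_k = -3, -3, -6, -9, -15, -24, -39, -63, -102, …
g: a_k = -3, -9/2, 27/8, -81/16, 1215/128, -5103/256, 45927/1024, -216513/2048, 8444007/32768, …
h₀=f+g: left-lcm gives L₀, ord ≤ 2.
h=∫h₀ ⇒ L = L₀·Dx.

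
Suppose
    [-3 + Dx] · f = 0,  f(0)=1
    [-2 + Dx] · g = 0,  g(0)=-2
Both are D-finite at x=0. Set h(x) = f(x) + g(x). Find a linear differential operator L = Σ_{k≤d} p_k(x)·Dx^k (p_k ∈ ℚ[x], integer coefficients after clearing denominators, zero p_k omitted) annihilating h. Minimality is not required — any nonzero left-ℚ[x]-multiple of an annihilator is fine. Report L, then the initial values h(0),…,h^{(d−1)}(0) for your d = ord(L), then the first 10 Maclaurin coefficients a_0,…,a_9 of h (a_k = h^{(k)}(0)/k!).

L = 6 - 5·Dx + Dx^2  (order 2).
h: a_k = -1, -1, 1/2, 11/6, 49/24, 179/120, 601/720, 1931/5040, 6049/40320, 18659/362880, …
ICs: h(0) = -1, h′(0) = -1.

f: a_k = 1, 3, 9/2, 9/2, 27/8, 81/40, 81/80, 243/560, 729/4480, 243/4480, …
g: a_k = -2, -4, -4, -8/3, -4/3, -8/15, -8/45, -16/315, -4/315, -8/2835, …
h₀=f+g: left-lcm gives L₀, ord ≤ 2.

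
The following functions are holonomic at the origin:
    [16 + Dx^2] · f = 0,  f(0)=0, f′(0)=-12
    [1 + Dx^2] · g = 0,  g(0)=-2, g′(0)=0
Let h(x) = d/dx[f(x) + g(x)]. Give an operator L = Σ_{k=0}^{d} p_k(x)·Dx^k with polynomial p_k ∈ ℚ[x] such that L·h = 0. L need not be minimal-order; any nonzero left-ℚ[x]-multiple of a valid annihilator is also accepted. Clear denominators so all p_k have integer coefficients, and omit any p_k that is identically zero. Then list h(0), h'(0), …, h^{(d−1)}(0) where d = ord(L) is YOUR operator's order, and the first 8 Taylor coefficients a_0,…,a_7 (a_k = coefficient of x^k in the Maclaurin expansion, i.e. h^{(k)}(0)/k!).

f: a_k = 0, -12, 0, 32, 0, -128/5, 0, 1024/105, …
g: a_k = -2, 0, 1, 0, -1/12, 0, 1/360, 0, …
Sum ⇒ L₀ = lclm(L_f,L_g) in ℚ(x)⟨Dx⟩.
h₀' ⇒ L via d/dx closure of L₀.
L = 16 + 17·Dx^2 + Dx^4  (order 4).
h: a_k = -12, 2, 96, -1/3, -128, 1/60, 1024/15, -1/2520, …
ICs: h(0) = -12, h′(0) = 2, h′′(0) = 192, h′′′(0) = -2.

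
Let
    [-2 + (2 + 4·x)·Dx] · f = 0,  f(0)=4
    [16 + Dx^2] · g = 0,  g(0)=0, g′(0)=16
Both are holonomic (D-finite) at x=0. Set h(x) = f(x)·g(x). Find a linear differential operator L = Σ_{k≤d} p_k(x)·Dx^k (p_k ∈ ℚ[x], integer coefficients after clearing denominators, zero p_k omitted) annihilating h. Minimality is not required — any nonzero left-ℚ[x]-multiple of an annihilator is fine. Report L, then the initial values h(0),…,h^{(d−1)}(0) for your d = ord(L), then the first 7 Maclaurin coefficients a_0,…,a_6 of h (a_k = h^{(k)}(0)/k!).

f: a_k = 4, 4, -2, 2, -5/2, 7/2, -21/4, …
g: a_k = 0, 16, 0, -128/3, 0, 512/15, 0, …
f·g: L₀ = L_f ⊗_s L_g, ord ≤ 1·2.
L = (19 + 64·x + 64·x^2) + (-2 - 4·x)·Dx + (1 + 4·x + 4·x^2)·Dx^2  (order 2).
h: a_k = 0, 64, 64, -608/3, -416/3, 2728/15, 536/5, …
ICs: h(0) = 0, h′(0) = 64.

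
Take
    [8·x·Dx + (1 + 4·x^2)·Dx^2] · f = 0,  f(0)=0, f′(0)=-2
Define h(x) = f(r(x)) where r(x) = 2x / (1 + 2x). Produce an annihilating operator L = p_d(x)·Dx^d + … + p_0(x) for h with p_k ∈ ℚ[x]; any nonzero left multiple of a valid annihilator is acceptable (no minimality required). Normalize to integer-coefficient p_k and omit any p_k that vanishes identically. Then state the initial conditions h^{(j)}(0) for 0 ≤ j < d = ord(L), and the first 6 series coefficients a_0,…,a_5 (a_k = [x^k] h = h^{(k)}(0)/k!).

L = (4 + 40·x)·Dx + (1 + 4·x + 20·x^2)·Dx^2  (order 2).
h: a_k = 0, -4, 8, 16/3, -96, 1216/5, …
ICs: h(0) = 0, h′(0) = -4.

f: a_k = 0, -2, 0, 8/3, 0, -32/5, …
Change of var in L_f (x↦r) gives L₀.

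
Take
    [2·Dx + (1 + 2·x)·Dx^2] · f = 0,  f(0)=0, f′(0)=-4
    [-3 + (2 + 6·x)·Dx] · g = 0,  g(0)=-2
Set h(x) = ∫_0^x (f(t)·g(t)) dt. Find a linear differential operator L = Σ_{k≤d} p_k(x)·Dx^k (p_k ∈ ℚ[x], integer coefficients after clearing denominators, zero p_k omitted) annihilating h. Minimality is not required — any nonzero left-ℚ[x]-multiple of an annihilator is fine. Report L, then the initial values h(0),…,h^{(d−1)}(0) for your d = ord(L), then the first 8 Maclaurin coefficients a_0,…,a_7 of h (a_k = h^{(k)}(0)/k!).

L = (15 + 18·x)·Dx + (-4 - 12·x)·Dx^2 + (4 + 32·x + 84·x^2 + 72·x^3)·Dx^3  (order 3).
h: a_k = 0, 0, 4, 4/3, -31/12, 9/2, -3937/480, 52897/3360, …
ICs: h(0) = 0, h′(0) = 0, h′′(0) = 8.

f: a_k = 0, -4, 4, -16/3, 8, -64/5, 64/3, -256/7, …
g: a_k = -2, -3, 9/4, -27/8, 405/64, -1701/128, 15309/512, -72171/1024, …
f·g: L₀ = L_f ⊗_s L_g, ord ≤ 2·1.
Integrate: L := L₀·Dx.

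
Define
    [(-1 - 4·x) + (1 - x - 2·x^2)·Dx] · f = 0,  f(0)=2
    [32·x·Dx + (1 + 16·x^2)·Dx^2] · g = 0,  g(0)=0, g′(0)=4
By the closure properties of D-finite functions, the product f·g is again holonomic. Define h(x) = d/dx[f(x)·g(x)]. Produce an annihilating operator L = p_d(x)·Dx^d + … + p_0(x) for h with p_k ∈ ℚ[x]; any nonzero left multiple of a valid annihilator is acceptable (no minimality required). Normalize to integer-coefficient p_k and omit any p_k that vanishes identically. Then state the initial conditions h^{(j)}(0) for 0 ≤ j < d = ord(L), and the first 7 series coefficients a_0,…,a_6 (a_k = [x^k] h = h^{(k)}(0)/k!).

L = (-36 + 2880·x^2 + 6144·x^3 + 18432·x^4) + (11 + 60·x - 144·x^2 - 64·x^3 + 6144·x^4 + 12288·x^5)·Dx + (-1 - 7·x - 54·x^2 - 48·x^3 - 512·x^4 + 1024·x^5 + 1536·x^6)·Dx^2  (order 2).
h: a_k = 8, 16, -56, -32/3, 1848, 10928/5, -375656/15, …
ICs: h(0) = 8, h′(0) = 16.

f: a_k = 2, 2, 6, 10, 22, 42, 86, …
g: a_k = 0, 4, 0, -64/3, 0, 1024/5, 0, …
Sym-product of L_f,L_g gives L₀ (≤ ord 2).
Derive L from L₀ (diff closure).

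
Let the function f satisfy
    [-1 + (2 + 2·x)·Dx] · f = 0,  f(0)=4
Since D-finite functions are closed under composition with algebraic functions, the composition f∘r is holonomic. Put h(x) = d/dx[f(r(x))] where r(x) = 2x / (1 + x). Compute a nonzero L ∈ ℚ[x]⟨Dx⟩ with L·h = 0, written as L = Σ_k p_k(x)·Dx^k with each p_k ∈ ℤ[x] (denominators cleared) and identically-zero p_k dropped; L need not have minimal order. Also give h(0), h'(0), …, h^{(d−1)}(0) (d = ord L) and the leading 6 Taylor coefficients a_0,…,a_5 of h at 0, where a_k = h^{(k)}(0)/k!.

L = (-3 - 6·x) + (-1 - 4·x - 3·x^2)·Dx  (order 1).
h: a_k = 4, -12, 30, -74, 375/2, -981/2, …
ICs: h(0) = 4.

f: a_k = 4, 2, -1/2, 1/4, -5/32, 7/64, …
Substitute x→r, Dx→(1/r')Dx; clear ⇒ L₀.
h₀' ⇒ L via d/dx closure of L₀.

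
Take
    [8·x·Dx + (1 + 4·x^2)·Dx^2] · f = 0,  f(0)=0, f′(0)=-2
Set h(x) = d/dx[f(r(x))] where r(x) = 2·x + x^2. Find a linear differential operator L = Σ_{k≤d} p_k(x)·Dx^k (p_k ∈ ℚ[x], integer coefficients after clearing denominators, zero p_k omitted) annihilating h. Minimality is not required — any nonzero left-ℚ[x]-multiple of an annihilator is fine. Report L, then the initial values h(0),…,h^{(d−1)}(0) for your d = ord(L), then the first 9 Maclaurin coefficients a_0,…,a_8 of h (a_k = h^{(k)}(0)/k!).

f: a_k = 0, -2, 0, 8/3, 0, -32/5, 0, 128/7, 0, …
Substitute x→r, Dx→(1/r')Dx; clear ⇒ L₀.
h=h₀': d/dx-closure on L₀ ⇒ L.
L = (-1 + 32·x + 64·x^2 + 48·x^3 + 12·x^4) + (1 + x + 16·x^2 + 32·x^3 + 20·x^4 + 4·x^5)·Dx  (order 1).
h: a_k = -4, -4, 64, 128, -944, -3056, 12800, 63488, -152128, …
ICs: h(0) = -4.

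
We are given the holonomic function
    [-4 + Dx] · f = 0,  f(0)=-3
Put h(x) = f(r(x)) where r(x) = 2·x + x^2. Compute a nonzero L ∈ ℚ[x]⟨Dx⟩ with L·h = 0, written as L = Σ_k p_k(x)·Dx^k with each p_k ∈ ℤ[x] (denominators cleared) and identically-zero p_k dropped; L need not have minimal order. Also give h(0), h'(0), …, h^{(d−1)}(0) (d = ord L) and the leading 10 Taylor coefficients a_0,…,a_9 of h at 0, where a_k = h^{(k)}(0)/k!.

f: a_k = -3, -12, -24, -32, -32, -128/5, -256/15, -1024/105, -512/105, -2048/945, …
f∘r: x↦r, Dx↦Dx/r' in L_f ⇒ L₀.
L = (-8 - 8·x) + Dx  (order 1).
h: a_k = -3, -24, -108, -352, -920, -10176/5, -59104/15, -717056/105, -376928/35, -2956544/189, …
ICs: h(0) = -3.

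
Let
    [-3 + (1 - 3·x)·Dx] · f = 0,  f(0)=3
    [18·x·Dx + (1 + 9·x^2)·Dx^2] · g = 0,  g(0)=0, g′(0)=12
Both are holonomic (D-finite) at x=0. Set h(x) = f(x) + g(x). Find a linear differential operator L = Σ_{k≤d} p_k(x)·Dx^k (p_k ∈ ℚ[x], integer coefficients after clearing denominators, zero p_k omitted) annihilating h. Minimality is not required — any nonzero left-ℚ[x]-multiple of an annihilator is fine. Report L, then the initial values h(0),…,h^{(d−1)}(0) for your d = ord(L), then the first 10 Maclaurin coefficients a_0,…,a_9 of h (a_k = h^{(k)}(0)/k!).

L = (-18 + 216·x + 486·x^2)·Dx + (12 - 18·x + 108·x^2 + 486·x^3)·Dx^2 + (-1 + 81·x^4)·Dx^3  (order 3).
h: a_k = 3, 21, 27, 45, 243, 4617/5, 2187, 37179/7, 19683, 67797, …
ICs: h(0) = 3, h′(0) = 21, h′′(0) = 54.

f: a_k = 3, 9, 27, 81, 243, 729, 2187, 6561, 19683, 59049, …
g: a_k = 0, 12, 0, -36, 0, 972/5, 0, -8748/7, 0, 8748, …
Weyl lclm of L_f,L_g ⇒ L₀ (ord ≤ 3).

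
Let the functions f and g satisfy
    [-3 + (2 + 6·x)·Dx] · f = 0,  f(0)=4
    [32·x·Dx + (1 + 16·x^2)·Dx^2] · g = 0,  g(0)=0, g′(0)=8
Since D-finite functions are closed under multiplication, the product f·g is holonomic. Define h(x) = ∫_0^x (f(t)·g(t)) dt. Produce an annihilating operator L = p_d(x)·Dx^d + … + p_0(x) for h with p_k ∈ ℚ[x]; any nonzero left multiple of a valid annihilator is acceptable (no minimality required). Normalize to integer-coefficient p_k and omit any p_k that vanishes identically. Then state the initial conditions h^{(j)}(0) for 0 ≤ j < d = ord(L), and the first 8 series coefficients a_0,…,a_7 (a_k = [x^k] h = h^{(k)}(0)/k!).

L = (27 - 192·x - 144·x^2)·Dx + (-12 + 92·x + 576·x^2 + 576·x^3)·Dx^2 + (4 + 24·x + 100·x^2 + 384·x^3 + 576·x^4)·Dx^3  (order 3).
h: a_k = 0, 0, 16, 16, -155/3, -202/5, 34583/120, 95289/280, …
ICs: h(0) = 0, h′(0) = 0, h′′(0) = 32.

f: a_k = 4, 6, -9/2, 27/4, -405/32, 1701/64, -15309/256, 72171/512, …
g: a_k = 0, 8, 0, -128/3, 0, 2048/5, 0, -32768/7, …
Sym-product of L_f,L_g gives L₀ (≤ ord 2).
Integrate: L := L₀·Dx.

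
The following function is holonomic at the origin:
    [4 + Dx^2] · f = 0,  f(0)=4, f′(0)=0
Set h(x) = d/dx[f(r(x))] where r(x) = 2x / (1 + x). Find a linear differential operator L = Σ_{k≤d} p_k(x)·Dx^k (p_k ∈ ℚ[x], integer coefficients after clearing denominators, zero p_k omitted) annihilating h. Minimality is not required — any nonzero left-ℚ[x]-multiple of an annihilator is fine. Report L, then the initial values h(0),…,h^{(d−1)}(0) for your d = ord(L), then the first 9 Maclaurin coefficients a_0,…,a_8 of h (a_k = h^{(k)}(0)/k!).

L = (22 + 12·x + 6·x^2) + (6 + 18·x + 18·x^2 + 6·x^3)·Dx + (1 + 4·x + 6·x^2 + 4·x^3 + x^4)·Dx^2  (order 2).
h: a_k = 0, -64, 192, -640/3, -640/3, 21952/15, -18368/5, 402176/63, -286976/35, …
ICs: h(0) = 0, h′(0) = -64.

f: a_k = 4, 0, -8, 0, 8/3, 0, -16/45, 0, 8/315, …
f∘r: x↦r, Dx↦Dx/r' in L_f ⇒ L₀.
Differentiate: ansatz ord ≤ ord L₀ ⇒ L.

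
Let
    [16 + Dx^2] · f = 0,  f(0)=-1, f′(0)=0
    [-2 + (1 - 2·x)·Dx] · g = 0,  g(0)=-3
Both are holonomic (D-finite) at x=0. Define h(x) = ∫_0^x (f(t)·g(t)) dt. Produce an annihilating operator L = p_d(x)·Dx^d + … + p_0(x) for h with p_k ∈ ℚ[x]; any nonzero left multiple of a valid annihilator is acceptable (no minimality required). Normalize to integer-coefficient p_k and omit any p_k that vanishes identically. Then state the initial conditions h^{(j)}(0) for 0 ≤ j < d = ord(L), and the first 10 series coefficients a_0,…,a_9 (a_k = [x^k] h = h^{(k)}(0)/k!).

f: a_k = -1, 0, 8, 0, -32/3, 0, 256/45, 0, -512/315, 0, …
g: a_k = -3, -6, -12, -24, -48, -96, -192, -384, -768, -1536, …
f·g: L₀ = L_f ⊗_s L_g, ord ≤ 2·1.
Integrate: L := L₀·Dx.
L = (-16 + 32·x)·Dx + 4·Dx^2 + (-1 + 2·x)·Dx^3  (order 3).
h: a_k = 0, 3, 3, -4, -6, -16/5, -16/3, -1216/105, -304/15, -33536/945, …
ICs: h(0) = 0, h′(0) = 3, h′′(0) = 6.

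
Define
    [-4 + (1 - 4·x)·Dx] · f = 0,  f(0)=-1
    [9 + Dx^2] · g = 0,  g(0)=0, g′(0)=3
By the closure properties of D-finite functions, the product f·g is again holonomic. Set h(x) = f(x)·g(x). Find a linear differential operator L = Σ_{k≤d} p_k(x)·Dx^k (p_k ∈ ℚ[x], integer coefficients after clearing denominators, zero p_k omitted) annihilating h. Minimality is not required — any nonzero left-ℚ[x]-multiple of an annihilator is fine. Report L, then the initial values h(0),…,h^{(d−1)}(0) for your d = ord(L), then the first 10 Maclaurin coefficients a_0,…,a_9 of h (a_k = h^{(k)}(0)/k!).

L = (-9 + 36·x) + 8·Dx + (-1 + 4·x)·Dx^2  (order 2).
h: a_k = 0, -3, -12, -87/2, -174, -27921/40, -27921/10, -6254061/560, -6254061/140, -800520051/4480, …
ICs: h(0) = 0, h′(0) = -3.

f: a_k = -1, -4, -16, -64, -256, -1024, -4096, -16384, -65536, -262144, …
g: a_k = 0, 3, 0, -9/2, 0, 81/40, 0, -243/560, 0, 243/4480, …
h₀=f·g: eliminate ⇒ L₀, order ≤ 1·2.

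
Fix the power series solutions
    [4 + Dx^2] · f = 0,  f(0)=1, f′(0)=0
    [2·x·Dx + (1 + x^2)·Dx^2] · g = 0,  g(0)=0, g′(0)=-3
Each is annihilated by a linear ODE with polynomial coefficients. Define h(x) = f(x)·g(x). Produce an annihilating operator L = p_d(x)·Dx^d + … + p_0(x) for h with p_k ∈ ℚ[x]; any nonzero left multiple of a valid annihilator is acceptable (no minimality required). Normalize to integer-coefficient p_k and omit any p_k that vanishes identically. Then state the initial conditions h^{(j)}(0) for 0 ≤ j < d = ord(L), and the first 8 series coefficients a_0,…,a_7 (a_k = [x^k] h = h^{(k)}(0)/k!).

L = (160 + 464·x^2 + 464·x^4 + 256·x^6 + 64·x^8) + (96·x + 224·x^3 + 192·x^5 + 64·x^7)·Dx + (60 + 188·x^2 + 216·x^4 + 128·x^6 + 32·x^8)·Dx^2 + (24·x + 56·x^3 + 48·x^5 + 16·x^7)·Dx^3 + (5 + 18·x^2 + 25·x^4 + 16·x^6 + 4·x^8)·Dx^4  (order 4).
h: a_k = 0, -3, 0, 7, 0, -23/5, 0, 269/105, …
ICs: h(0) = 0, h′(0) = -3, h′′(0) = 0, h′′′(0) = 42.

f: a_k = 1, 0, -2, 0, 2/3, 0, -4/45, 0, …
g: a_k = 0, -3, 0, 1, 0, -3/5, 0, 3/7, …
Sym-product of L_f,L_g gives L₀ (≤ ord 4).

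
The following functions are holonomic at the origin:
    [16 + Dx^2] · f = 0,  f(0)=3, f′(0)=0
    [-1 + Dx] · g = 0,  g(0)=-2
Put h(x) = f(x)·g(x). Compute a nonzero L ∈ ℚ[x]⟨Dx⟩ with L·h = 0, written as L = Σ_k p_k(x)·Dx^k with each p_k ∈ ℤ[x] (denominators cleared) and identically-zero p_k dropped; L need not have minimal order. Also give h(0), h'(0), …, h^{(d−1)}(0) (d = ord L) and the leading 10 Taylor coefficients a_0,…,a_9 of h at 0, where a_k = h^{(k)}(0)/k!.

f: a_k = 3, 0, -24, 0, 32, 0, -256/15, 0, 512/105, 0, …
g: a_k = -2, -2, -1, -1/3, -1/12, -1/60, -1/360, -1/2520, -1/20160, -1/181440, …
Sym-product of L_f,L_g gives L₀ (≤ ord 2).
L = 17 - 2·Dx + Dx^2  (order 2).
h: a_k = -6, -6, 45, 47, -161/4, -1121/20, 33/8, 20047/840, 31679/6720, -277441/60480, …
ICs: h(0) = -6, h′(0) = -6.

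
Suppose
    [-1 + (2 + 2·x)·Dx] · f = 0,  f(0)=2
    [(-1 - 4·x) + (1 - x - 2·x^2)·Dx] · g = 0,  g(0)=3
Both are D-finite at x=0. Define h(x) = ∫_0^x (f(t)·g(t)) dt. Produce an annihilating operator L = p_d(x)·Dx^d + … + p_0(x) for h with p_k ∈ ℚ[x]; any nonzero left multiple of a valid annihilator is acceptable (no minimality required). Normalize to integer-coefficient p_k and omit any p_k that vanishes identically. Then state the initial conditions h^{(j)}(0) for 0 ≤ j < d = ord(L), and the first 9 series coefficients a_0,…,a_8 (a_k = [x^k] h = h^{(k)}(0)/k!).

L = (3 + 6·x)·Dx + (-2 + 2·x + 4·x^2)·Dx^2  (order 2).
h: a_k = 0, 6, 9/2, 27/4, 309/32, 5049/320, 6669/256, 160749/3584, 641709/8192, …
ICs: h(0) = 0, h′(0) = 6.

f: a_k = 2, 1, -1/4, 1/8, -5/64, 7/128, -21/512, 33/1024, -429/16384, …
g: a_k = 3, 3, 9, 15, 33, 63, 129, 255, 513, …
Sym-product of L_f,L_g gives L₀ (≤ ord 1).
∫: right-multiply L₀ by Dx.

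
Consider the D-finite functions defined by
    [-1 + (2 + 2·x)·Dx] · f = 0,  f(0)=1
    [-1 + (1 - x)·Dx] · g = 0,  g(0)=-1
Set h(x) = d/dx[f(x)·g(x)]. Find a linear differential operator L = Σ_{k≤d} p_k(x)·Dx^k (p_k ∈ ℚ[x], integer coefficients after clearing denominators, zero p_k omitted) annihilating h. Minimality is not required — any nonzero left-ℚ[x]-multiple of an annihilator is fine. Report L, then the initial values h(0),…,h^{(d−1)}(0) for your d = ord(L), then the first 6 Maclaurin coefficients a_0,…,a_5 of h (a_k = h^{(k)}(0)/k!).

f: a_k = 1, 1/2, -1/8, 1/16, -5/128, 7/256, …
g: a_k = -1, -1, -1, -1, -1, -1, …
Sym-product of L_f,L_g gives L₀ (≤ ord 1).
h=h₀': d/dx-closure on L₀ ⇒ L.
L = (11 + 18·x + 3·x^2) + (-6 - 2·x + 6·x^2 + 2·x^3)·Dx  (order 1).
h: a_k = -3/2, -11/4, -69/16, -179/32, -1825/256, -4317/512, …
ICs: h(0) = -3/2.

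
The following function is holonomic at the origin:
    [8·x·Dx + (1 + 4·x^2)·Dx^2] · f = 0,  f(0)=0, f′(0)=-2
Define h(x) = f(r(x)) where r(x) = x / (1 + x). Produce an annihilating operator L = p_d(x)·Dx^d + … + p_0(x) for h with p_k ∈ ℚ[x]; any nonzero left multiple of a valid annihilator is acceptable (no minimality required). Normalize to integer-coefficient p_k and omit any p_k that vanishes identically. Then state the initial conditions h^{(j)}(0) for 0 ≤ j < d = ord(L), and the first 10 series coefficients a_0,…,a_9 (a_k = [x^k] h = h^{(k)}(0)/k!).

L = (2 + 10·x)·Dx + (1 + 2·x + 5·x^2)·Dx^2  (order 2).
h: a_k = 0, -2, 2, 2/3, -6, 38/5, 22/3, -278/7, 42, 718/9, …
ICs: h(0) = 0, h′(0) = -2.

f: a_k = 0, -2, 0, 8/3, 0, -32/5, 0, 128/7, 0, -512/9, …
L₀ from L_f via x↦r, Dx↦r'^{-1}Dx.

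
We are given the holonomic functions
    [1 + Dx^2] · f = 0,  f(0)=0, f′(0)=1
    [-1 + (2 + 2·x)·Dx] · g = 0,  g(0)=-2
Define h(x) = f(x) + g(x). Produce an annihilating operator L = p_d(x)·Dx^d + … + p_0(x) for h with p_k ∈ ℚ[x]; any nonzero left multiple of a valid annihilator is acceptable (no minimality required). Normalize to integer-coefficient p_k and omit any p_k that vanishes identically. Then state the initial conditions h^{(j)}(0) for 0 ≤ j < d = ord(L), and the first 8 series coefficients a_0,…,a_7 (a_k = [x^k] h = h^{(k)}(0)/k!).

f: a_k = 0, 1, 0, -1/6, 0, 1/120, 0, -1/5040, …
g: a_k = -2, -1, 1/4, -1/8, 5/64, -7/128, 21/512, -33/1024, …
f+g: L₀ = lclm(L_f,L_g), ord ≤ 2+1.
L = (-7 - 8·x - 4·x^2) + (6 + 22·x + 24·x^2 + 8·x^3)·Dx + (-7 - 8·x - 4·x^2)·Dx^2 + (6 + 22·x + 24·x^2 + 8·x^3)·Dx^3  (order 3).
h: a_k = -2, 0, 1/4, -7/24, 5/64, -89/1920, 21/512, -10459/322560, …
ICs: h(0) = -2, h′(0) = 0, h′′(0) = 1/2.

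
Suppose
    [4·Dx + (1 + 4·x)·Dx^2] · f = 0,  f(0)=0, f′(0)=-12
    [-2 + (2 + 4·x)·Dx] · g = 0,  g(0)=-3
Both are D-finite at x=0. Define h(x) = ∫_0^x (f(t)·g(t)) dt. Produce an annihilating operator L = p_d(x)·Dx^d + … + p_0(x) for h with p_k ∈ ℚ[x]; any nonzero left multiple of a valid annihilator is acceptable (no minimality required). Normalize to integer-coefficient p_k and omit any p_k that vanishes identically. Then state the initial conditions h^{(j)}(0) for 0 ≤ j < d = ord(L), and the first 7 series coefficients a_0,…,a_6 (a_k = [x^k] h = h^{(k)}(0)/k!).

f: a_k = 0, -12, 24, -64, 192, -3072/5, 2048, …
g: a_k = -3, -3, 3/2, -3/2, 15/8, -21/8, 63/16, …
f·g: L₀ = L_f ⊗_s L_g, ord ≤ 2·1.
h=∫₀ˣh₀: take L = L₀·Dx.
L = (-1 + 4·x)·Dx + (2 + 4·x)·Dx^2 + (1 + 8·x + 20·x^2 + 16·x^3)·Dx^3  (order 3).
h: a_k = 0, 0, 18, -12, 51/2, -66, 3709/20, …
ICs: h(0) = 0, h′(0) = 0, h′′(0) = 36.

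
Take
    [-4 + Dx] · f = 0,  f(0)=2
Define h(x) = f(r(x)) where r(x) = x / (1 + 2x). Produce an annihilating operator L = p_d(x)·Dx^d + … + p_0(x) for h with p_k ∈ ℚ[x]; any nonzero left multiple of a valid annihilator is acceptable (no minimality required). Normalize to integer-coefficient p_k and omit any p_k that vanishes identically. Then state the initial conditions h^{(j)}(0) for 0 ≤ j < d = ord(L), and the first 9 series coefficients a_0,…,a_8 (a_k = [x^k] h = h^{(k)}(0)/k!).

f: a_k = 2, 8, 16, 64/3, 64/3, 256/15, 512/45, 2048/315, 1024/315, …
Substitute x→r, Dx→(1/r')Dx; clear ⇒ L₀.
L = -4 + (1 + 4·x + 4·x^2)·Dx  (order 1).
h: a_k = 2, 8, 0, -32/3, 64/3, -128/5, 512/45, 2560/63, -16384/105, …
ICs: h(0) = 2.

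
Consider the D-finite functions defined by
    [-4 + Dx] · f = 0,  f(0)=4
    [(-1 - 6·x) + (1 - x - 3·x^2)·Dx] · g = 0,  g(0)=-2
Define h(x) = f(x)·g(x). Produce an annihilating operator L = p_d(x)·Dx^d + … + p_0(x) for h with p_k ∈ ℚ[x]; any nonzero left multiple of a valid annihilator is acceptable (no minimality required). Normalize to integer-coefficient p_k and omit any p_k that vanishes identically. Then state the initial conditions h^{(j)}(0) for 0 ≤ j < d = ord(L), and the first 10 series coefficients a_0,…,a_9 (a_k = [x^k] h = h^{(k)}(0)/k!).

f: a_k = 4, 16, 32, 128/3, 128/3, 512/15, 1024/45, 4096/315, 2048/315, 8192/2835, …
g: a_k = -2, -2, -8, -14, -38, -80, -194, -434, -1016, -2318, …
h₀=f·g: eliminate ⇒ L₀, order ≤ 1·1.
L = (5 + 2·x - 12·x^2) + (-1 + x + 3·x^2)·Dx  (order 1).
h: a_k = -8, -40, -128, -1000/3, -2408/3, -28064/15, -38920/9, -3138424/315, -1445824/63, -149815912/2835, …
ICs: h(0) = -8.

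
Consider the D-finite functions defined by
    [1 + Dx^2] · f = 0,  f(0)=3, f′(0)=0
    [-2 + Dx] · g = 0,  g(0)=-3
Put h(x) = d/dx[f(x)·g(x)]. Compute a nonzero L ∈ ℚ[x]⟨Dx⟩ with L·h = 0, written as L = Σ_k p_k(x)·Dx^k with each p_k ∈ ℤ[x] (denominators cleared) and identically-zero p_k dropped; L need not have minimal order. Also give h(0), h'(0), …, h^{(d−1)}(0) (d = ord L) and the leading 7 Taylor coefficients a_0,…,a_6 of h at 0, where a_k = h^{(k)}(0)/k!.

L = 5 - 4·Dx + Dx^2  (order 2).
h: a_k = -18, -27, -9, 21/2, 57/4, 351/40, 139/40, …
ICs: h(0) = -18, h′(0) = -27.

f: a_k = 3, 0, -3/2, 0, 1/8, 0, -1/240, …
g: a_k = -3, -6, -6, -4, -2, -4/5, -4/15, …
L₀ := L_f ⊗_s L_g (sym. prod.), ord ≤ 2.
Differentiate: ansatz ord ≤ ord L₀ ⇒ L.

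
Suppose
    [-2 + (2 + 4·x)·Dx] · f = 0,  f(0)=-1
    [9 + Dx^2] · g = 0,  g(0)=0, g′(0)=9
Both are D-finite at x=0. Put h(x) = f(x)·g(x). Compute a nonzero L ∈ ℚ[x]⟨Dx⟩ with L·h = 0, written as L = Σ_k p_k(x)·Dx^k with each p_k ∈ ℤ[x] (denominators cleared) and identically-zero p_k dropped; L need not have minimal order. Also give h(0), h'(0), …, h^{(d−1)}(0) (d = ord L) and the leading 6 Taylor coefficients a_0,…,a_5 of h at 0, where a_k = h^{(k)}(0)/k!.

f: a_k = -1, -1, 1/2, -1/2, 5/8, -7/8, …
g: a_k = 0, 9, 0, -27/2, 0, 243/40, …
h₀=f·g: eliminate ⇒ L₀, order ≤ 1·2.
L = (12 + 36·x + 36·x^2) + (-2 - 4·x)·Dx + (1 + 4·x + 4·x^2)·Dx^2  (order 2).
h: a_k = 0, -9, -9, 18, 9, -36/5, …
ICs: h(0) = 0, h′(0) = -9.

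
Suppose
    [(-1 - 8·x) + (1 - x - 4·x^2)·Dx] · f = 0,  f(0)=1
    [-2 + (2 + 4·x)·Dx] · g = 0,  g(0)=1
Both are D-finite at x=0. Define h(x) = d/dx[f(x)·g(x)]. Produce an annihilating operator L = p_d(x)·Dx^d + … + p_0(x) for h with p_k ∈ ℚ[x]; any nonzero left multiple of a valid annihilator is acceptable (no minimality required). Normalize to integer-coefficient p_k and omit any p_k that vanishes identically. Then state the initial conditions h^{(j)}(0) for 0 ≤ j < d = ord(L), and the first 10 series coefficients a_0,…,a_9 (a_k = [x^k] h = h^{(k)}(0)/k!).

f: a_k = 1, 1, 5, 9, 29, 65, 181, 441, 1165, 2929, …
g: a_k = 1, 1, -1/2, 1/2, -5/8, 7/8, -21/16, 33/16, -429/128, 715/128, …
f·g: L₀ = L_f ⊗_s L_g, ord ≤ 1·1.
Derive L from L₀ (diff closure).
L = (11 + 84·x + 243·x^2 + 360·x^3 + 240·x^4) + (-2 - 11·x - 9·x^2 + 58·x^3 + 144·x^4 + 96·x^5)·Dx  (order 1).
h: a_k = 2, 11, 42, 283/2, 1845/4, 11157/8, 8449/2, 195827/16, 2274903/64, 12876265/128, …
ICs: h(0) = 2.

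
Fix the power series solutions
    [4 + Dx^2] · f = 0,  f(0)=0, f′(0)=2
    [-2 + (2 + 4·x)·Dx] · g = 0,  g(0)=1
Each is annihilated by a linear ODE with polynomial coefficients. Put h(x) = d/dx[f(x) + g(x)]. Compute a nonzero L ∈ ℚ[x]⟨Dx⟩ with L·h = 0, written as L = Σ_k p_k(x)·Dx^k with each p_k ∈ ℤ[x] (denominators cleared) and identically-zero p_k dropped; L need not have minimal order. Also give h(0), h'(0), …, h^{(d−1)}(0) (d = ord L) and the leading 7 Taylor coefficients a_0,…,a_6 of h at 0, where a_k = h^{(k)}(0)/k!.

L = (-76 - 64·x - 64·x^2) + (-28 - 120·x - 192·x^2 - 128·x^3)·Dx + (-19 - 16·x - 16·x^2)·Dx^2 + (-7 - 30·x - 48·x^2 - 32·x^3)·Dx^3  (order 3).
h: a_k = 3, -1, -5/2, -5/2, 137/24, -63/8, 10267/720, …
ICs: h(0) = 3, h′(0) = -1, h′′(0) = -5.

f: a_k = 0, 2, 0, -4/3, 0, 4/15, 0, …
g: a_k = 1, 1, -1/2, 1/2, -5/8, 7/8, -21/16, …
h₀=f+g: left-lcm gives L₀, ord ≤ 3.
h₀' ⇒ L via d/dx closure of L₀.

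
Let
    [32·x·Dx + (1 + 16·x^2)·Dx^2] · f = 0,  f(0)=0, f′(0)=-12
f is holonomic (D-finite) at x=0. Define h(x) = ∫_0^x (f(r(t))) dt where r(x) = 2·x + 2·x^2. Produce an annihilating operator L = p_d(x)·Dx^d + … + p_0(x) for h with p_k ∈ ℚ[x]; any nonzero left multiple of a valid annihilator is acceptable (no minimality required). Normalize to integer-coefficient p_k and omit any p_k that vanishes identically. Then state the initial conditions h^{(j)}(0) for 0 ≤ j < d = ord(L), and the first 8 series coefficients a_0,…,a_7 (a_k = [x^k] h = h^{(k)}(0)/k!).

f: a_k = 0, -12, 0, 64, 0, -3072/5, 0, 49152/7, …
Substitute x→r, Dx→(1/r')Dx; clear ⇒ L₀.
h=∫₀ˣh₀: take L = L₀·Dx.
L = (-2 + 128·x + 512·x^2 + 768·x^3 + 384·x^4)·Dx^2 + (1 + 2·x + 64·x^2 + 256·x^3 + 320·x^4 + 128·x^5)·Dx^3  (order 3).
h: a_k = 0, 0, -12, -8, 128, 1536/5, -15104/5, -97792/7, …
ICs: h(0) = 0, h′(0) = 0, h′′(0) = -24.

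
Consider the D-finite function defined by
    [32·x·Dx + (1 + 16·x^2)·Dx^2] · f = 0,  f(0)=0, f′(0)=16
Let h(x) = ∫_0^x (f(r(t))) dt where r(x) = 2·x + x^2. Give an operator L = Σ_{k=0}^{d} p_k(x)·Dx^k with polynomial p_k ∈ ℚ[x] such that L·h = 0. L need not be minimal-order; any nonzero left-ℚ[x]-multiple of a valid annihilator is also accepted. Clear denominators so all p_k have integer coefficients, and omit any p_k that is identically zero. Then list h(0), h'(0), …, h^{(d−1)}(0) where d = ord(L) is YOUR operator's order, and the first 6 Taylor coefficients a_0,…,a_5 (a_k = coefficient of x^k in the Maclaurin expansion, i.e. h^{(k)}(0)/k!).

L = (-1 + 128·x + 256·x^2 + 192·x^3 + 48·x^4)·Dx^2 + (1 + x + 64·x^2 + 128·x^3 + 80·x^4 + 16·x^5)·Dx^3  (order 3).
h: a_k = 0, 0, 16, 16/3, -512/3, -1024/5, …
ICs: h(0) = 0, h′(0) = 0, h′′(0) = 32.

f: a_k = 0, 16, 0, -256/3, 0, 4096/5, …
f∘r: x↦r, Dx↦Dx/r' in L_f ⇒ L₀.
h=∫h₀ ⇒ L = L₀·Dx.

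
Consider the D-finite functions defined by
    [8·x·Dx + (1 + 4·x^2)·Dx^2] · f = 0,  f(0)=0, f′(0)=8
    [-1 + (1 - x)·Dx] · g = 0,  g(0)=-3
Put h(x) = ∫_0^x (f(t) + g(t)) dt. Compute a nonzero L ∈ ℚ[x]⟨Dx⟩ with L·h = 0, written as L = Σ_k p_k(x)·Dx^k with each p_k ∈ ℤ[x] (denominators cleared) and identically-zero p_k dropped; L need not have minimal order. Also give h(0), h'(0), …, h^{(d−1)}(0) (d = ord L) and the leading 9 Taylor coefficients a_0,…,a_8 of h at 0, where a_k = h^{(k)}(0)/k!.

f: a_k = 0, 8, 0, -32/3, 0, 128/5, 0, -512/7, 0, …
g: a_k = -3, -3, -3, -3, -3, -3, -3, -3, -3, …
h₀=f+g: left-lcm gives L₀, ord ≤ 3.
h=∫h₀ ⇒ L = L₀·Dx.
L = (8 - 32·x - 96·x^2)·Dx^2 + (-7 + 8·x + 20·x^2 - 96·x^3)·Dx^3 + (1 + 3·x + 12·x^3 - 16·x^4)·Dx^4  (order 4).
h: a_k = 0, -3, 5/2, -1, -41/12, -3/5, 113/30, -3/7, -533/56, …
ICs: h(0) = 0, h′(0) = -3, h′′(0) = 5, h′′′(0) = -6.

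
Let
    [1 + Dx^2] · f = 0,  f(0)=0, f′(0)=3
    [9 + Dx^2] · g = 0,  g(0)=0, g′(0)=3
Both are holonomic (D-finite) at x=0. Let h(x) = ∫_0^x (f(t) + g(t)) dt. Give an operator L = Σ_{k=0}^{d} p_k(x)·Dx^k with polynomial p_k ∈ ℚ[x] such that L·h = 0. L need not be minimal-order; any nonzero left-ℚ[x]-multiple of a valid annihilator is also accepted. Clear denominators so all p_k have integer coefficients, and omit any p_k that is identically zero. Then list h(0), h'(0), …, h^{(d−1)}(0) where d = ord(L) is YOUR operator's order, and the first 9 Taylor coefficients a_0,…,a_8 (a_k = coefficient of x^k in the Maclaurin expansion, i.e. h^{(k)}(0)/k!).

f: a_k = 0, 3, 0, -1/2, 0, 1/40, 0, -1/1680, 0, …
g: a_k = 0, 3, 0, -9/2, 0, 81/40, 0, -243/560, 0, …
L₀ := lclm(L_f,L_g); ord L₀ ≤ 2+2.
∫: right-multiply L₀ by Dx.
L = 9·Dx + 10·Dx^3 + Dx^5  (order 5).
h: a_k = 0, 0, 3, 0, -5/4, 0, 41/120, 0, -73/1344, …
ICs: h(0) = 0, h′(0) = 0, h′′(0) = 6, h′′′(0) = 0, h′′′′(0) = -30.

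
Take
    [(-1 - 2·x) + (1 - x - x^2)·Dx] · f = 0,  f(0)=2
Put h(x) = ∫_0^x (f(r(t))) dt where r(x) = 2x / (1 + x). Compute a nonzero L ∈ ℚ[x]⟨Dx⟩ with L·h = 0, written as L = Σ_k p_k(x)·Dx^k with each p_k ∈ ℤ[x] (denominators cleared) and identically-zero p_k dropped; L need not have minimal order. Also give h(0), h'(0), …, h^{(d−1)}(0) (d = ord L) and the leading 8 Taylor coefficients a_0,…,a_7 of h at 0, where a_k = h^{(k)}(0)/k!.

L = (2 + 10·x)·Dx + (-1 - x + 5·x^2 + 5·x^3)·Dx^2  (order 2).
h: a_k = 0, 2, 2, 4, 5, 12, 50/3, 300/7, …
ICs: h(0) = 0, h′(0) = 2.

f: a_k = 2, 2, 4, 6, 10, 16, 26, 42, …
h₀=f(r): pull back L_f along r ⇒ L₀.
Integrate: L := L₀·Dx.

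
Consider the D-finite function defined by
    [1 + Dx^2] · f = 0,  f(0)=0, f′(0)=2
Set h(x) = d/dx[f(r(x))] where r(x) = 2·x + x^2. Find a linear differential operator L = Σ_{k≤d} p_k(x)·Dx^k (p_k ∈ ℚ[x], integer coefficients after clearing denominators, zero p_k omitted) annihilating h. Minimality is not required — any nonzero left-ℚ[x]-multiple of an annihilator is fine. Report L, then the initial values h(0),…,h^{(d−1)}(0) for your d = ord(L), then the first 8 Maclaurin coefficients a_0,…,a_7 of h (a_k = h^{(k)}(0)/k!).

f: a_k = 0, 2, 0, -1/3, 0, 1/60, 0, -1/2520, …
h₀=f(r): pull back L_f along r ⇒ L₀.
h₀' ⇒ L via d/dx closure of L₀.
L = (7 + 16·x + 24·x^2 + 16·x^3 + 4·x^4) + (-3 - 3·x)·Dx + (1 + 2·x + x^2)·Dx^2  (order 2).
h: a_k = 4, 4, -8, -16, -22/3, 6, 404/45, 176/45, …
ICs: h(0) = 4, h′(0) = 4.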